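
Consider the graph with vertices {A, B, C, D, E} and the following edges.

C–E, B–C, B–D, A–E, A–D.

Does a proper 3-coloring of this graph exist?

The chromatic number is 3. The cycle E-A-D-B-C-E has odd length 5, so it cannot be 2-colored; at least 3 colors are needed.
3 colors suffice: A=2, B=3, C=2, D=1, E=1.
That is already a proper 3-coloring.

Yes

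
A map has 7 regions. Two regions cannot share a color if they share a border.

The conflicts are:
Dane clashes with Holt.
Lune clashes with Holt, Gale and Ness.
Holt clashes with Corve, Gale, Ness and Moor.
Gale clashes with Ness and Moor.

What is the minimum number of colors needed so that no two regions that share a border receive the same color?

4

Lune, Holt, Gale, Ness all conflict with each other, so at least 4 colors are needed.
One proper 4-coloring: Dane=2, Lune=4, Holt=1, Corve=2, Gale=2, Ness=3, Moor=3. Every pair that conflicts lands in different colors.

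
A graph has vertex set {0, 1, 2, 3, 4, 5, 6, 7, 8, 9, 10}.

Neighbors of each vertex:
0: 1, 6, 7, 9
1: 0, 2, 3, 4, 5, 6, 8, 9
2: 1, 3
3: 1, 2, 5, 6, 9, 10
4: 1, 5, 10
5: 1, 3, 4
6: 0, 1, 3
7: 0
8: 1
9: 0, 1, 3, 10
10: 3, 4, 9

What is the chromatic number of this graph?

3

0, 1, 9 are pairwise adjacent, so at least 3 colors are needed.
3 colors suffice: color red → {1, 7, 10}; color blue → {0, 3, 4, 8}; color green → {2, 5, 6, 9}. No two adjacent vertices share a color.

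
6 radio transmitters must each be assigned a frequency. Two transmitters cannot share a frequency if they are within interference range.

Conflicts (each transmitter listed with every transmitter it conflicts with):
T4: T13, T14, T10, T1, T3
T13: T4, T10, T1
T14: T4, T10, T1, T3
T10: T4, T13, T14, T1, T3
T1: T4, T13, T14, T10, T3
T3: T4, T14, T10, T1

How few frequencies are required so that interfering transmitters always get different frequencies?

5

T4, T14, T10, T1, T3 all conflict with each other, so at least 5 frequencies are needed.
5 frequencies suffice: T4=1, T13=4, T14=5, T10=2, T1=3, T3=4. No two conflicting transmitters share a frequency.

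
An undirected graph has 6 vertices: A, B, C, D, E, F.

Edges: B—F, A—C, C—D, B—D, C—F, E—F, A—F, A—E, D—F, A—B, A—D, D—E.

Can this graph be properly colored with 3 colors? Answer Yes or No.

No

A, C, D, F form a clique, so at least 4 colors are needed.
So 3 colors are not enough.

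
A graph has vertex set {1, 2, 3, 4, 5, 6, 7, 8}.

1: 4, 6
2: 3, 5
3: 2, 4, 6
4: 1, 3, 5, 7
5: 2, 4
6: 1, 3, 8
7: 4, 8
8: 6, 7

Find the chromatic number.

3

The cycle 7-4-1-6-8-7 has odd length 5, so it cannot be 2-colored; at least 3 colors are needed.
3 colors suffice: 1=b, 2=a, 3=b, 4=a, 5=b, 6=a, 7=c, 8=b. No two adjacent vertices share a color.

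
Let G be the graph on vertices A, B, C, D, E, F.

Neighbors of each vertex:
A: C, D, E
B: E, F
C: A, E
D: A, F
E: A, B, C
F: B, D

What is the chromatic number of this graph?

A, C, E form a triangle, so at least 3 colors are needed.
One proper 3-coloring: A=2, B=2, C=3, D=3, E=1, F=1. Every edge joins two different colors.

3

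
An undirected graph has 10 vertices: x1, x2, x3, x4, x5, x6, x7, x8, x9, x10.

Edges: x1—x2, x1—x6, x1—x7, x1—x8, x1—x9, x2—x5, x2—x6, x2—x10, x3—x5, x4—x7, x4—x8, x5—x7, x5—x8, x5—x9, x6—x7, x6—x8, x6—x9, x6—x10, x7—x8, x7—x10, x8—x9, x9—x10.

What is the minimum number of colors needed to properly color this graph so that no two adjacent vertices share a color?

x1, x6, x7, x8 are mutually adjacent (a clique of size 4), so at least 4 colors are needed.
A valid assignment using 4 colors: x1=4, x2=2, x3=2, x4=1, x5=1, x6=1, x7=2, x8=3, x9=2, x10=3. Every edge joins two different colors.

4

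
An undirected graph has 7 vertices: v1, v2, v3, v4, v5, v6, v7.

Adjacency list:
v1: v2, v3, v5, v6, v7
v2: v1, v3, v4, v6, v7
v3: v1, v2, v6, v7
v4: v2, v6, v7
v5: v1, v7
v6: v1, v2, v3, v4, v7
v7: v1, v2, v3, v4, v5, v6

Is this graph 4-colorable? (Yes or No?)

v1, v2, v3, v6, v7 are pairwise adjacent (a clique of size 5), so at least 5 colors are needed.
So 4 colors are not enough.

No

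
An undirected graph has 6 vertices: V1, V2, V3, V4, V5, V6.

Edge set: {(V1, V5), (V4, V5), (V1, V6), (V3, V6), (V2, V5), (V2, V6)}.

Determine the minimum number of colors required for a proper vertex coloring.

V1 and V5 are adjacent, so at least 2 colors are needed.
A valid assignment using 2 colors: V1=B, V2=B, V3=B, V4=B, V5=R, V6=R. Each edge has distinct colors on its endpoints.

2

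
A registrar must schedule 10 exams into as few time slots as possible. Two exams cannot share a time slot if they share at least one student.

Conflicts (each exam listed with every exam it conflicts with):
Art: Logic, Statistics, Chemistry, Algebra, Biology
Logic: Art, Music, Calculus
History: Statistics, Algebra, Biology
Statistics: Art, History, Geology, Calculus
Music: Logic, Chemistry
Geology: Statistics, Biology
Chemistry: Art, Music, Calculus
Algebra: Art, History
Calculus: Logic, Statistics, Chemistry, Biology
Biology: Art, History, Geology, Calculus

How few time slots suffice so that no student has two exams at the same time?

Calculus and Biology conflict, so at least 2 time slots are needed.
2 time slots suffice: time slot 1 → {Art, History, Music, Geology, Calculus}; time slot 2 → {Logic, Statistics, Chemistry, Algebra, Biology}. Each listed conflict is separated.

2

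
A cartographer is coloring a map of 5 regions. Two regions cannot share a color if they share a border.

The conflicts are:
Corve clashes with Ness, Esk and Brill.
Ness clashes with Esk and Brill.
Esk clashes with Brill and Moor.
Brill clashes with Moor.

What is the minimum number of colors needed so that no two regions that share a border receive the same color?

Corve, Ness, Esk, Brill all conflict with each other, so at least 4 colors are needed.
One proper 4-coloring: Corve=4, Ness=3, Esk=2, Brill=1, Moor=3. No two conflicting regions share a color.

4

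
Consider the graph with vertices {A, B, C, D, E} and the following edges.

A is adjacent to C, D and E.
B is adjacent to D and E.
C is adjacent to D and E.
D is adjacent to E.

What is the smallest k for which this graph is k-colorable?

4

A, C, D, E are pairwise adjacent (a clique of size 4), so at least 4 colors are needed.
4 colors suffice: color red → {D}; color blue → {E}; color green → {B, C}; color yellow → {A}. Each edge has distinct colors on its endpoints.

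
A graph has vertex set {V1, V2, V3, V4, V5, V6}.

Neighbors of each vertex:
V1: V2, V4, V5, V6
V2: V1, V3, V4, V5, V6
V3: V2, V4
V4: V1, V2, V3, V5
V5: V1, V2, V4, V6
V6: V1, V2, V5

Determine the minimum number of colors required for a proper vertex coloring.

4

V1, V2, V4, V5 are pairwise adjacent (a clique of size 4), so at least 4 colors are needed.
4 colors suffice: color 1 → {V2}; color 2 → {V3, V5}; color 3 → {V1}; color 4 → {V4, V6}. Each edge has distinct colors on its endpoints.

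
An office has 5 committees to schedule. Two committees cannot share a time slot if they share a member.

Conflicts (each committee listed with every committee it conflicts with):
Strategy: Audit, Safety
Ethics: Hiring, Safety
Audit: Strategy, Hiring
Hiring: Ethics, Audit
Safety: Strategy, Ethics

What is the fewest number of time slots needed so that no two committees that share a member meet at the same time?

The cycle Safety-Ethics-Hiring-Audit-Strategy-Safety has odd length 5, so it cannot be 2-colored; at least 3 time slots are needed.
3 time slots suffice: time slot 1 → {Hiring, Safety}; time slot 2 → {Strategy, Ethics}; time slot 3 → {Audit}. Each listed conflict is separated.

3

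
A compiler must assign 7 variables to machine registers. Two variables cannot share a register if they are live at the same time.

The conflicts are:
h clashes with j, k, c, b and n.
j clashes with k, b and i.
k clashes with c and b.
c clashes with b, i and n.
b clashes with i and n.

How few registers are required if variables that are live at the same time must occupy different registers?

4

h, c, b, n all conflict with each other, so at least 4 registers are needed.
4 registers suffice: register 1 → {b}; register 2 → {j, c}; register 3 → {h, i}; register 4 → {k, n}. Every pair that conflicts lands in different registers.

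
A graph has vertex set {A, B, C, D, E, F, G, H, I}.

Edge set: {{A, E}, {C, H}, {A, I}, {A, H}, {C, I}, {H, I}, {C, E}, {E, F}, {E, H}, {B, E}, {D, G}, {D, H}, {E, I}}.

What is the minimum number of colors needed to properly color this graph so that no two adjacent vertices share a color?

A, E, H, I are mutually adjacent (a clique of size 4), so at least 4 colors are needed.
4 colors suffice: color 1 → {D, E}; color 2 → {B, F, G, H}; color 3 → {I}; color 4 → {A, C}. Each edge has distinct colors on its endpoints.

4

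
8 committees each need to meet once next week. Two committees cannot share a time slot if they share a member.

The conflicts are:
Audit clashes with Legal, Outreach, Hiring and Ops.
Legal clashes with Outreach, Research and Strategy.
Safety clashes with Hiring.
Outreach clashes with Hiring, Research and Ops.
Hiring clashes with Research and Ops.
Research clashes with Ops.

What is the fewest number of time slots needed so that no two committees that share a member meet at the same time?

4

Audit, Outreach, Hiring, Ops are mutually in conflict, so at least 4 time slots are needed.
4 time slots suffice: time slot 1 → {Safety, Outreach, Strategy}; time slot 2 → {Legal, Hiring}; time slot 3 → {Ops}; time slot 4 → {Audit, Research}. No two conflicting committees share a time slot.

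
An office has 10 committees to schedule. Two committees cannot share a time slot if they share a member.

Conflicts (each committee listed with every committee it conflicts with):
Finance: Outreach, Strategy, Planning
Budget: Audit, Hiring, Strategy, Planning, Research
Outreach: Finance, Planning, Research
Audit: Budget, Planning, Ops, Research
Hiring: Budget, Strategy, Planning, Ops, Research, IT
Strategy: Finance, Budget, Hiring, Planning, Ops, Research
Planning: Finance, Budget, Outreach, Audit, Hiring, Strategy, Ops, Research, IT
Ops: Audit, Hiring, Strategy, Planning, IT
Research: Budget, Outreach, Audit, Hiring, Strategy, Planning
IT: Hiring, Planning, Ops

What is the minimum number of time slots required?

5

Budget, Hiring, Strategy, Planning, Research all conflict with each other, so at least 5 time slots are needed.
A valid assignment using 5 time slots: Finance=3, Budget=5, Outreach=2, Audit=2, Hiring=3, Strategy=2, Planning=1, Ops=4, Research=4, IT=2. Every pair that conflicts lands in different time slots.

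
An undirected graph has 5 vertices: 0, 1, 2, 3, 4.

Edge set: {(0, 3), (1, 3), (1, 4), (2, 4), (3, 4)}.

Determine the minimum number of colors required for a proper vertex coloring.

1, 3, 4 are pairwise adjacent, so at least 3 colors are needed.
3 colors suffice: color red → {0, 4}; color blue → {2, 3}; color green → {1}. No two adjacent vertices share a color.

3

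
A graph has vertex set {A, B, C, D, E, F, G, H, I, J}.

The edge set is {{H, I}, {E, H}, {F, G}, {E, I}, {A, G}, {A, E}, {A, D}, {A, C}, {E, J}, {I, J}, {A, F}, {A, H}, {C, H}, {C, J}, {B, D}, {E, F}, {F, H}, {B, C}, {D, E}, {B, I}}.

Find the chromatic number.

A, E, F, H are mutually adjacent (a clique of size 4), so at least 4 colors are needed.
4 colors suffice: color 1 → {C, E, G}; color 2 → {A, I}; color 3 → {B, H, J}; color 4 → {D, F}. No two adjacent vertices share a color.

4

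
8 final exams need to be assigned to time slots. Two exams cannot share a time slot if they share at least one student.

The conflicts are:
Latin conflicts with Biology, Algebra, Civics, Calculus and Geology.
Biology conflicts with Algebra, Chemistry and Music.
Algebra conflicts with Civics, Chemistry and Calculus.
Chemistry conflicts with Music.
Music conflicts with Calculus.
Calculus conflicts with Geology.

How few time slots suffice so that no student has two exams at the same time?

3

Latin, Calculus, Geology all conflict with each other, so at least 3 time slots are needed.
3 time slots suffice: time slot 1 → {Algebra, Music, Geology}; time slot 2 → {Latin, Chemistry}; time slot 3 → {Biology, Civics, Calculus}. Every pair that conflicts lands in different time slots.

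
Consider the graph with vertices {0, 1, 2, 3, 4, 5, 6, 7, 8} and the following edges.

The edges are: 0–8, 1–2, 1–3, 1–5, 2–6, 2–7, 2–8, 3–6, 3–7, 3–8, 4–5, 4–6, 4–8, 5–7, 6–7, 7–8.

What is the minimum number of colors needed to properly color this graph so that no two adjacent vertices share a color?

3

2, 7, 8 are pairwise adjacent, so at least 3 colors are needed.
3 colors suffice: color red → {1, 6, 8}; color blue → {0, 4, 7}; color green → {2, 3, 5}. Every edge joins two different colors.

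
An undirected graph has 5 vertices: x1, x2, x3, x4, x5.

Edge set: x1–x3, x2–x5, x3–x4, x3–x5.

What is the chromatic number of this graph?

x1 and x3 are adjacent, so at least 2 colors are needed.
One proper 2-coloring: x1=2, x2=1, x3=1, x4=2, x5=2. Every edge joins two different colors.

2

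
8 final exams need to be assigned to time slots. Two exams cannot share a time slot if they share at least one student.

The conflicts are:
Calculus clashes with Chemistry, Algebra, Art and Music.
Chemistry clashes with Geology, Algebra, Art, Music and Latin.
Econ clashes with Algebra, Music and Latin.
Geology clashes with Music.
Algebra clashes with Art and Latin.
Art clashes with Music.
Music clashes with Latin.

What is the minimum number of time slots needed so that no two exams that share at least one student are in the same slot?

4

Calculus, Chemistry, Algebra, Art all conflict with each other, so at least 4 time slots are needed.
4 time slots suffice: Calculus=3, Chemistry=1, Econ=1, Geology=3, Algebra=2, Art=4, Music=2, Latin=3. No two conflicting exams share a time slot.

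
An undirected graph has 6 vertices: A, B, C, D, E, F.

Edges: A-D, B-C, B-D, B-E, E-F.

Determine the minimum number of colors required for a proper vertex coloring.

B and D are adjacent, so at least 2 colors are needed.
One proper 2-coloring: A=1, B=1, C=2, D=2, E=2, F=1. No two adjacent vertices share a color.

2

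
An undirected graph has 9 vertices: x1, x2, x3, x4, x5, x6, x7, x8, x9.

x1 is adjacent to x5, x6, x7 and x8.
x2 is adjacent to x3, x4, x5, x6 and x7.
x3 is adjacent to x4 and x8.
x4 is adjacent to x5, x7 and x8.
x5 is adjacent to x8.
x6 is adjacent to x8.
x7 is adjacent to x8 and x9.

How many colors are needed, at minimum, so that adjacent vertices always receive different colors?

x4, x7, x8 are mutually adjacent, so at least 3 colors are needed.
3 colors suffice: color R → {x2, x8, x9}; color B → {x3, x5, x6, x7}; color G → {x1, x4}. No two adjacent vertices share a color.

3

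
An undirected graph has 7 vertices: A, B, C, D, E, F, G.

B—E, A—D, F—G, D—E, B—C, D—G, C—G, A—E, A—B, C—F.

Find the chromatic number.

A, D, E are mutually adjacent, so at least 3 colors are needed.
3 colors suffice: color 1 → {A, C}; color 2 → {E, G}; color 3 → {B, D, F}. No two adjacent vertices share a color.

3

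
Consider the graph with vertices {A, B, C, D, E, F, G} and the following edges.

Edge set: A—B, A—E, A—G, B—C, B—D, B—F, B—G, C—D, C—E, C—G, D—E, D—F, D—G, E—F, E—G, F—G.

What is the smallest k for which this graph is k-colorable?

B, D, F, G are mutually adjacent (a clique of size 4), so at least 4 colors are needed.
4 colors suffice: color 1 → {G}; color 2 → {B, E}; color 3 → {A, D}; color 4 → {C, F}. Every edge joins two different colors.

4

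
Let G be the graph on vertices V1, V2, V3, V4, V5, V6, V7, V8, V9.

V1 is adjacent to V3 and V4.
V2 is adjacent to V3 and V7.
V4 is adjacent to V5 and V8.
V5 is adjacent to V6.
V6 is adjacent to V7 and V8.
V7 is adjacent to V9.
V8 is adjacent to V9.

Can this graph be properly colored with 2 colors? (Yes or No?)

No

The cycle V8-V6-V7-V2-V3-V1-V4-V8 has odd length 7, so it cannot be 2-colored; at least 3 colors are needed.
So 2 colors are not enough.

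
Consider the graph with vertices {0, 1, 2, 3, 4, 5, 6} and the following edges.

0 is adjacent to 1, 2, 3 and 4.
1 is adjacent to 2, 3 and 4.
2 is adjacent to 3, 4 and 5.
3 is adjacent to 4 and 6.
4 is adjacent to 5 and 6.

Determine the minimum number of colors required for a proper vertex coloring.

0, 1, 2, 3, 4 are mutually adjacent (a clique of size 5), so at least 5 colors are needed.
5 colors suffice: color red → {4}; color blue → {3, 5}; color green → {2, 6}; color yellow → {0}; color purple → {1}. Each edge has distinct colors on its endpoints.

5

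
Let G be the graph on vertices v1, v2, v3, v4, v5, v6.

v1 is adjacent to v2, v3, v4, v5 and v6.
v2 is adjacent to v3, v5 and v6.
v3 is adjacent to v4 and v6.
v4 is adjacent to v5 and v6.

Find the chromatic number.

4

v1, v3, v4, v6 are mutually adjacent (a clique of size 4), so at least 4 colors are needed.
4 colors suffice: color 1 → {v1}; color 2 → {v5, v6}; color 3 → {v2, v4}; color 4 → {v3}. Each edge has distinct colors on its endpoints.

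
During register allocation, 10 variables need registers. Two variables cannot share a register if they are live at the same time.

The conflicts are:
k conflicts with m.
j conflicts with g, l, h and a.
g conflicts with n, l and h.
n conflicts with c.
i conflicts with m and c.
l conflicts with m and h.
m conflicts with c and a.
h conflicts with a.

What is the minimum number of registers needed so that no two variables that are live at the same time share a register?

j, g, l, h are mutually in conflict, so at least 4 registers are needed.
4 registers suffice: register 1 → {n, m, h}; register 2 → {k, j, c}; register 3 → {i, l, a}; register 4 → {g}. No two conflicting variables share a register.

4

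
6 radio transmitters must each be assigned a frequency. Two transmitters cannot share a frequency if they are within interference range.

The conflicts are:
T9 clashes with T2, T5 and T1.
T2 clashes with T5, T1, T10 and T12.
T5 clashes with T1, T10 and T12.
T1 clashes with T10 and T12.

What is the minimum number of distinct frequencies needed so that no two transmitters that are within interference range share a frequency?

T2, T5, T1, T12 are mutually in conflict, so at least 4 frequencies are needed.
Using 4 frequencies: T9=4, T2=2, T5=3, T1=1, T10=4, T12=4. No two conflicting transmitters share a frequency.

4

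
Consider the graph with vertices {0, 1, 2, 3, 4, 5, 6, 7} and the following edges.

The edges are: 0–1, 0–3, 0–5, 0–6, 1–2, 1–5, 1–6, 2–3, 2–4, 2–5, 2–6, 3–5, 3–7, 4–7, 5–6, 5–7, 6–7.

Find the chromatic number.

0, 1, 5, 6 are pairwise adjacent (a clique of size 4), so at least 4 colors are needed.
4 colors suffice: color a → {4, 5}; color b → {3, 6}; color c → {0, 2, 7}; color d → {1}. Every edge joins two different colors.

4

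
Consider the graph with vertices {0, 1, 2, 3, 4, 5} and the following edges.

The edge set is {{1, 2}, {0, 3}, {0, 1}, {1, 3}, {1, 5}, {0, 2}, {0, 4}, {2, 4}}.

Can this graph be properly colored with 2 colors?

0, 2, 4 are pairwise adjacent, so at least 3 colors are needed.
So 2 colors are not enough.

No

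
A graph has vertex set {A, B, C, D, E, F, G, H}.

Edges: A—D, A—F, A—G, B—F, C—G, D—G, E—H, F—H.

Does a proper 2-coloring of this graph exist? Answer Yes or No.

No

A, D, G are pairwise adjacent, so at least 3 colors are needed.
So 2 colors are not enough.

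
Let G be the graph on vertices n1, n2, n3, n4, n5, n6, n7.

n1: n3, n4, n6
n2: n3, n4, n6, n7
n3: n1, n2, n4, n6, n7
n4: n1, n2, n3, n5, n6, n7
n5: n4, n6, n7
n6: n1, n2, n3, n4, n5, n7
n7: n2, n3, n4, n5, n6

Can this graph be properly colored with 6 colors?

The chromatic number is 5. n2, n3, n4, n6, n7 are mutually adjacent (a clique of size 5), so at least 5 colors are needed.
5 colors suffice: color 1 → {n6}; color 2 → {n4}; color 3 → {n1, n7}; color 4 → {n3, n5}; color 5 → {n2}.
Since 6 ≥ 5, a proper 6-coloring certainly exists.

Yes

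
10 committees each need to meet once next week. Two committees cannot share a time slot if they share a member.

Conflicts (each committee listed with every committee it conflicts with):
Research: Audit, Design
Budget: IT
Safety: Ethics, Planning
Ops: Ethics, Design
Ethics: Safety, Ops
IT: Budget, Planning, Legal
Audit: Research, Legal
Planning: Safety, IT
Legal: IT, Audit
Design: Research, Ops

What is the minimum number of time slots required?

3

The cycle Legal-IT-Planning-Safety-Ethics-Ops-Design-Research-Audit-Legal has odd length 9, so it cannot be 2-colored; at least 3 time slots are needed.
3 time slots suffice: time slot 1 → {Ethics, IT, Audit, Design}; time slot 2 → {Research, Budget, Ops, Planning, Legal}; time slot 3 → {Safety}. Each listed conflict is separated.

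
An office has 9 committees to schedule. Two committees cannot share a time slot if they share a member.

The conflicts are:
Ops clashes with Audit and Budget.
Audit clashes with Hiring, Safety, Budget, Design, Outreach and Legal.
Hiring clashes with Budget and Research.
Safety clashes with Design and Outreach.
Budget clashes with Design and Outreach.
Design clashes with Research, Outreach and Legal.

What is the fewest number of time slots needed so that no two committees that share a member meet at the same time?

4

Audit, Budget, Design, Outreach pairwise conflict, so at least 4 time slots are needed.
4 time slots suffice: time slot 1 → {Audit, Research}; time slot 2 → {Ops, Hiring, Design}; time slot 3 → {Safety, Budget, Legal}; time slot 4 → {Outreach}. Each listed conflict is separated.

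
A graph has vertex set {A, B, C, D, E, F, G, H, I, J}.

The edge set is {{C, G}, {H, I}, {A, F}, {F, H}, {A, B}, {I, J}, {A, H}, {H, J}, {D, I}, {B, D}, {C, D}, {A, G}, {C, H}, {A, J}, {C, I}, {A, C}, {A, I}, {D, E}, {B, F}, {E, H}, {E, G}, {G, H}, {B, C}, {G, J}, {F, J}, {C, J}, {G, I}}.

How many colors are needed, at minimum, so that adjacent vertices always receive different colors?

A, C, G, H, I, J are mutually adjacent (a clique of size 6), so at least 6 colors are needed.
One proper 6-coloring: A=2, B=1, C=3, D=2, E=3, F=3, G=4, H=1, I=6, J=5. Each edge has distinct colors on its endpoints.

6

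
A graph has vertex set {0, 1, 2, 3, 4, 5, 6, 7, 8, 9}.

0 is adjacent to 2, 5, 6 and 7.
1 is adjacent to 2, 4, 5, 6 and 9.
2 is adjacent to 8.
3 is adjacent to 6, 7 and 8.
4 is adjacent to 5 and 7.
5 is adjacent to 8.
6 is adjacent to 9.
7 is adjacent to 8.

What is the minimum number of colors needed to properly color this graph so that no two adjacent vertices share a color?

3

1, 6, 9 form a triangle, so at least 3 colors are needed.
A valid assignment using 3 colors: 0=a, 1=a, 2=b, 3=c, 4=c, 5=b, 6=b, 7=b, 8=a, 9=c. No two adjacent vertices share a color.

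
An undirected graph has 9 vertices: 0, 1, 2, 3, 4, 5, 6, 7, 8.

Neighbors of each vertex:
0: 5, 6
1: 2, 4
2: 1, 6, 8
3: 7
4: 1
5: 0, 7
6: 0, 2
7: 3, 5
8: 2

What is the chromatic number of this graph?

0 and 6 are adjacent, so at least 2 colors are needed.
2 colors suffice: color red → {0, 2, 4, 7}; color blue → {1, 3, 5, 6, 8}. Every edge joins two different colors.

2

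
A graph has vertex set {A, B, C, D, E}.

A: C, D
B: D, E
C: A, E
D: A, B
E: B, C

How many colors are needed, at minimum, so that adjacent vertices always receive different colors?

3

The cycle A-C-E-B-D-A has odd length 5, so it cannot be 2-colored; at least 3 colors are needed.
3 colors suffice: color 1 → {A, E}; color 2 → {C, D}; color 3 → {B}. No two adjacent vertices share a color.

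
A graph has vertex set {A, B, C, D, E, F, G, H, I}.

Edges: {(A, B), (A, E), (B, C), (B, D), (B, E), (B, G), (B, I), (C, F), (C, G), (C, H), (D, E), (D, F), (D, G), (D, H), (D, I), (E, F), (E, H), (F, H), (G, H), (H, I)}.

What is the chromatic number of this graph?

4

D, E, F, H form a clique, so at least 4 colors are needed.
4 colors suffice: color 1 → {B, H}; color 2 → {A, C, D}; color 3 → {E, G, I}; color 4 → {F}. No two adjacent vertices share a color.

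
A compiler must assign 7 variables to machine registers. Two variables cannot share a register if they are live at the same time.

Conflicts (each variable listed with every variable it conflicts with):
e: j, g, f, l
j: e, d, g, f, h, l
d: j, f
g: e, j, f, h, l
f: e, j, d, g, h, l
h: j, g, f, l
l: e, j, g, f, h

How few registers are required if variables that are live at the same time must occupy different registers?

e, j, g, f, l pairwise conflict, so at least 5 registers are needed.
A valid assignment using 5 registers: e=5, j=1, d=3, g=3, f=2, h=5, l=4. Every pair that conflicts lands in different registers.

5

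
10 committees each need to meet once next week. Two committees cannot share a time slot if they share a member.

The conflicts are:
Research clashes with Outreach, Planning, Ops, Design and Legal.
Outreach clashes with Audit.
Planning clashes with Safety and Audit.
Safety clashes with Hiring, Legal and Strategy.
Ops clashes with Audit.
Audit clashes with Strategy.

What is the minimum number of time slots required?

Safety and Strategy conflict, so at least 2 time slots are needed.
2 time slots suffice: time slot 1 → {Research, Safety, Audit}; time slot 2 → {Outreach, Planning, Hiring, Ops, Design, Legal, Strategy}. Each listed conflict is separated.

2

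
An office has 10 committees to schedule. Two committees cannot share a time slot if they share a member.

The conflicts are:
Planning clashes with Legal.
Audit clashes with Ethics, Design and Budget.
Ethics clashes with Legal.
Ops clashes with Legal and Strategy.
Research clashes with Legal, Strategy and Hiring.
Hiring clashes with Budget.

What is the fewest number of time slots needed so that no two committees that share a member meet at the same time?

2

Audit and Ethics conflict, so at least 2 time slots are needed.
Using 2 time slots: Planning=2, Audit=1, Ethics=2, Design=2, Ops=2, Research=2, Legal=1, Strategy=1, Hiring=1, Budget=2. No two conflicting committees share a time slot.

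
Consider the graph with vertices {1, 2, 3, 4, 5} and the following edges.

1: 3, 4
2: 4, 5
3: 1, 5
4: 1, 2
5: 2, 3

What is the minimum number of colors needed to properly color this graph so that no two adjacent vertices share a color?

3

The cycle 1-4-2-5-3-1 has odd length 5, so it cannot be 2-colored; at least 3 colors are needed.
A valid assignment using 3 colors: 1=a, 2=a, 3=b, 4=b, 5=c. No two adjacent vertices share a color.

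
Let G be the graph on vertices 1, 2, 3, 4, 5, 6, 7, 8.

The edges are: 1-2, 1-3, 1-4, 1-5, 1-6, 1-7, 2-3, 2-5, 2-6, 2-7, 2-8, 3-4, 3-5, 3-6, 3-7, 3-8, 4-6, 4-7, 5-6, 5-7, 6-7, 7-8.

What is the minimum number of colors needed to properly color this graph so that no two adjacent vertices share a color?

1, 2, 3, 5, 6, 7 are pairwise adjacent (a clique of size 6), so at least 6 colors are needed.
6 colors suffice: color red → {7}; color blue → {3}; color green → {6, 8}; color yellow → {1}; color purple → {2, 4}; color orange → {5}. No two adjacent vertices share a color.

6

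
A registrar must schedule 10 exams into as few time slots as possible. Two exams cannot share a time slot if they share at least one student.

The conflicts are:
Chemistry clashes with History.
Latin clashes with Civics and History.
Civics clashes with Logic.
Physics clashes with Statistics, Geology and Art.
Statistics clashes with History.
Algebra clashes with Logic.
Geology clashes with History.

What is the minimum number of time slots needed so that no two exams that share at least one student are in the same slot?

Latin and Civics conflict, so at least 2 time slots are needed.
2 time slots suffice: Chemistry=2, Latin=2, Civics=1, Physics=1, Statistics=2, Algebra=1, Logic=2, Geology=2, Art=2, History=1. Every pair that conflicts lands in different time slots.

2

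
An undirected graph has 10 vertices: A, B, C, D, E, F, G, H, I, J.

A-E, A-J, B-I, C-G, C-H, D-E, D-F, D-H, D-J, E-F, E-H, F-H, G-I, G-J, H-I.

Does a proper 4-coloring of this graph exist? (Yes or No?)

Yes

The chromatic number is 4. D, E, F, H are pairwise adjacent (a clique of size 4), so at least 4 colors are needed.
4 colors suffice: color 1 → {B, H, J}; color 2 → {E, G}; color 3 → {A, C, D, I}; color 4 → {F}.
That is already a proper 4-coloring.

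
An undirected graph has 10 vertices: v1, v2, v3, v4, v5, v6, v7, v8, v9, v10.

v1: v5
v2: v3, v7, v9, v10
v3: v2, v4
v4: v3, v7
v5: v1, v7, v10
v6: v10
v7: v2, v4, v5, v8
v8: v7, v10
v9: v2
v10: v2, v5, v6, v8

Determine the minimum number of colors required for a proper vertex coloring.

v2 and v9 are adjacent, so at least 2 colors are needed.
2 colors suffice: color 1 → {v1, v3, v7, v9, v10}; color 2 → {v2, v4, v5, v6, v8}. No two adjacent vertices share a color.

2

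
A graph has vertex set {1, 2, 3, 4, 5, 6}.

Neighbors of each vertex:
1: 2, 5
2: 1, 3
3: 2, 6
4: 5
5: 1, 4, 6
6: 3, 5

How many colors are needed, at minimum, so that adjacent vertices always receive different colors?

3

The cycle 5-1-2-3-6-5 has odd length 5, so it cannot be 2-colored; at least 3 colors are needed.
3 colors suffice: 1=blue, 2=red, 3=green, 4=blue, 5=red, 6=blue. Each edge has distinct colors on its endpoints.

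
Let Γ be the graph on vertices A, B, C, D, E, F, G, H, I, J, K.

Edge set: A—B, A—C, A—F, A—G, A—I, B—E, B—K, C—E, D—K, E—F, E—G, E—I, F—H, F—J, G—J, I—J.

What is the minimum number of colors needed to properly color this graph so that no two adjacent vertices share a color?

2

C and E are adjacent, so at least 2 colors are needed.
A valid assignment using 2 colors: A=red, B=blue, C=blue, D=blue, E=red, F=blue, G=blue, H=red, I=blue, J=red, K=red. No two adjacent vertices share a color.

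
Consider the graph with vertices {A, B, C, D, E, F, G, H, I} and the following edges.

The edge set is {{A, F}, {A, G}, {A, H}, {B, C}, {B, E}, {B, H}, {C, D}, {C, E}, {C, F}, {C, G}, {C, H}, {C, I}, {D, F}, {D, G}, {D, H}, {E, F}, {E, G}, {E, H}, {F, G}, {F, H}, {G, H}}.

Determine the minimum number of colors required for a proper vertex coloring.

C, D, F, G, H form a clique, so at least 5 colors are needed.
5 colors suffice: color 1 → {H, I}; color 2 → {A, C}; color 3 → {B, F}; color 4 → {G}; color 5 → {D, E}. No two adjacent vertices share a color.

5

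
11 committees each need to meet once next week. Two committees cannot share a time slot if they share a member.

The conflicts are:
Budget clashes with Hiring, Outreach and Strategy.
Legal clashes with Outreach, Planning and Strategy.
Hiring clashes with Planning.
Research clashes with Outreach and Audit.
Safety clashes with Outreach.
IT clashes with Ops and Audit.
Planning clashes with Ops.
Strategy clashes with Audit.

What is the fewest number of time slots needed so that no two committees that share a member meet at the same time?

3

The cycle Legal-Outreach-Research-Audit-Strategy-Legal has odd length 5, so it cannot be 2-colored; at least 3 time slots are needed.
3 time slots suffice: time slot 1 → {Outreach, IT, Planning, Strategy}; time slot 2 → {Budget, Legal, Safety, Ops, Audit}; time slot 3 → {Hiring, Research}. No two conflicting committees share a time slot.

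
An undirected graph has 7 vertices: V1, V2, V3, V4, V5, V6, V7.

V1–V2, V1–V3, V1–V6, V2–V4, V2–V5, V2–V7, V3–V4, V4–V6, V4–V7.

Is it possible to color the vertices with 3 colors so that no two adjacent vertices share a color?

The chromatic number is 3. V2, V4, V7 form a triangle, so at least 3 colors are needed.
3 colors suffice: color 1 → {V2, V3, V6}; color 2 → {V1, V4, V5}; color 3 → {V7}.
That is already a proper 3-coloring.

Yes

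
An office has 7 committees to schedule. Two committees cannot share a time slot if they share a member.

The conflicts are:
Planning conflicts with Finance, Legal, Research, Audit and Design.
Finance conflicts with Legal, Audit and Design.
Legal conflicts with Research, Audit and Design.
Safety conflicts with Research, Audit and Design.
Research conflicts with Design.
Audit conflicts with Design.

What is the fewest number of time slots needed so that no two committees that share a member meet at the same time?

Planning, Finance, Legal, Audit, Design are mutually in conflict, so at least 5 time slots are needed.
5 time slots suffice: time slot 1 → {Design}; time slot 2 → {Legal, Safety}; time slot 3 → {Research, Audit}; time slot 4 → {Planning}; time slot 5 → {Finance}. Each listed conflict is separated.

5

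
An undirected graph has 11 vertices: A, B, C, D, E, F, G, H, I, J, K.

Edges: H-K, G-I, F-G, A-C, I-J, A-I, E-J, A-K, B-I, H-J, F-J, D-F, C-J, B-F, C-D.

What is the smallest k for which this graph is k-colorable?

The cycle H-J-C-A-K-H has odd length 5, so it cannot be 2-colored; at least 3 colors are needed.
3 colors suffice: color red → {A, B, D, G, J}; color blue → {C, E, F, I, K}; color green → {H}. Each edge has distinct colors on its endpoints.

3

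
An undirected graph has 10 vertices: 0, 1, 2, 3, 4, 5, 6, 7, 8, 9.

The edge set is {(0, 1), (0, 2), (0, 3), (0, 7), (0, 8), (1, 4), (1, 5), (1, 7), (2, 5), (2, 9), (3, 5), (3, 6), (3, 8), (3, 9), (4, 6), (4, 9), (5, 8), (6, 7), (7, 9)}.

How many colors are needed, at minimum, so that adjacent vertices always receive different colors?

0, 3, 8 form a triangle, so at least 3 colors are needed.
3 colors suffice: color a → {0, 5, 6, 9}; color b → {1, 2, 3}; color c → {4, 7, 8}. Each edge has distinct colors on its endpoints.

3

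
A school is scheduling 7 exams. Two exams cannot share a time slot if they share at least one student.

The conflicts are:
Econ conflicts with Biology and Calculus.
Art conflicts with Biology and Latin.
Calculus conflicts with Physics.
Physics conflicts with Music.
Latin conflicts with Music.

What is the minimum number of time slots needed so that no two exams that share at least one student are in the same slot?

The cycle Music-Physics-Calculus-Econ-Biology-Art-Latin-Music has odd length 7, so it cannot be 2-colored; at least 3 time slots are needed.
A valid assignment using 3 time slots: Econ=1, Art=1, Biology=2, Calculus=2, Physics=3, Latin=2, Music=1. Each listed conflict is separated.

3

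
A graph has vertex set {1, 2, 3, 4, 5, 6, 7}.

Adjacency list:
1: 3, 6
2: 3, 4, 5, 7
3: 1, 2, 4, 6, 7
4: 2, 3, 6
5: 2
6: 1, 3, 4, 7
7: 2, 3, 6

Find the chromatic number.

1, 3, 6 form a triangle, so at least 3 colors are needed.
One proper 3-coloring: 1=c, 2=b, 3=a, 4=c, 5=a, 6=b, 7=c. No two adjacent vertices share a color.

3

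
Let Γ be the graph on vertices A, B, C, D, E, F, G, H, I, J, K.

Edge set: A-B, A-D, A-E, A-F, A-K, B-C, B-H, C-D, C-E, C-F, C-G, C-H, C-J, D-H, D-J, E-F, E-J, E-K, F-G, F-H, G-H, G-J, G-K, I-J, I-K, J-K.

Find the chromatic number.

4

C, F, G, H are mutually adjacent (a clique of size 4), so at least 4 colors are needed.
4 colors suffice: A=4, B=2, C=1, D=3, E=3, F=2, G=3, H=4, I=3, J=2, K=1. No two adjacent vertices share a color.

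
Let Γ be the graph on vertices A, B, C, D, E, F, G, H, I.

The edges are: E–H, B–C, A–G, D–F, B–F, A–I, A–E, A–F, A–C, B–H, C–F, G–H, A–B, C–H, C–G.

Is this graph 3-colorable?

A, B, C, F are mutually adjacent (a clique of size 4), so at least 4 colors are needed.
So 3 colors are not enough.

No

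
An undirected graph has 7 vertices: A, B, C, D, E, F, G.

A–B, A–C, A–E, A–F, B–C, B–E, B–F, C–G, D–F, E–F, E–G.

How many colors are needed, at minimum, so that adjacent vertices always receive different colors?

A, B, E, F form a clique, so at least 4 colors are needed.
4 colors suffice: color 1 → {B, D, G}; color 2 → {C, F}; color 3 → {A}; color 4 → {E}. Each edge has distinct colors on its endpoints.

4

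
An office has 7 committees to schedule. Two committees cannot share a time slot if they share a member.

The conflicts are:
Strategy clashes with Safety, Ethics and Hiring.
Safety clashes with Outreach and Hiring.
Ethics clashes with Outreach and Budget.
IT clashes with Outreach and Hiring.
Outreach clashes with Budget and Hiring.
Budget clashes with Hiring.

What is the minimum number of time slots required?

3

Strategy, Safety, Hiring all conflict with each other, so at least 3 time slots are needed.
3 time slots suffice: Strategy=2, Safety=3, Ethics=1, IT=3, Outreach=2, Budget=3, Hiring=1. No two conflicting committees share a time slot.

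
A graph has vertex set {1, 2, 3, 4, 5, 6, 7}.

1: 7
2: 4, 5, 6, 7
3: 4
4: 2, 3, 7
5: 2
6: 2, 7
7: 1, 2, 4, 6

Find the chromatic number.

3

2, 4, 7 are pairwise adjacent, so at least 3 colors are needed.
3 colors suffice: 1=a, 2=a, 3=a, 4=c, 5=b, 6=c, 7=b. Each edge has distinct colors on its endpoints.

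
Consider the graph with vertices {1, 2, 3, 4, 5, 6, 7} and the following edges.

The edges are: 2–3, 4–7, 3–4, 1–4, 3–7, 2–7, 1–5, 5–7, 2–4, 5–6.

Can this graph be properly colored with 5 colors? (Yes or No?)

The chromatic number is 4. 2, 3, 4, 7 form a clique, so at least 4 colors are needed.
4 colors suffice: color a → {1, 6, 7}; color b → {4, 5}; color c → {2}; color d → {3}.
Since 5 ≥ 4, a proper 5-coloring certainly exists.

Yes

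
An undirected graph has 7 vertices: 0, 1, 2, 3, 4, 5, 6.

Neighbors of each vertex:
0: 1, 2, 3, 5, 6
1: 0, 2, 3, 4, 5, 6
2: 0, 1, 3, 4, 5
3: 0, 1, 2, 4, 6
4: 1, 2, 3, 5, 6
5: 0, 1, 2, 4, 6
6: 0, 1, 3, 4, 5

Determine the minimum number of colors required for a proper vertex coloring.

4

1, 3, 4, 6 are mutually adjacent (a clique of size 4), so at least 4 colors are needed.
4 colors suffice: color red → {1}; color blue → {0, 4}; color green → {3, 5}; color yellow → {2, 6}. No two adjacent vertices share a color.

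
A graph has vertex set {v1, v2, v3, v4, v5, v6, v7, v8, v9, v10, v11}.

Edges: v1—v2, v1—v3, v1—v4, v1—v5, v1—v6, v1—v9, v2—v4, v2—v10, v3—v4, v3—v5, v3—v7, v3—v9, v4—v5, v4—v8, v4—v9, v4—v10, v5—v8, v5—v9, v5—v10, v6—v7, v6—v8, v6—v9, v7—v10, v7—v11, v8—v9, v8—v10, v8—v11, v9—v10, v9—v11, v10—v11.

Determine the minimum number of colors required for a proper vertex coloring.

5

v4, v5, v8, v9, v10 are mutually adjacent (a clique of size 5), so at least 5 colors are needed.
5 colors suffice: color 1 → {v2, v7, v9}; color 2 → {v4, v6, v11}; color 3 → {v1, v10}; color 4 → {v5}; color 5 → {v3, v8}. Every edge joins two different colors.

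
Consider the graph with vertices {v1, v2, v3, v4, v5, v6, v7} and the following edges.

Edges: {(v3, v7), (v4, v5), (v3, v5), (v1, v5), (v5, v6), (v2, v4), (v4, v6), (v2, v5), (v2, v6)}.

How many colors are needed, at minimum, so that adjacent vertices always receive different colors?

v2, v4, v5, v6 are mutually adjacent (a clique of size 4), so at least 4 colors are needed.
A valid assignment using 4 colors: v1=2, v2=4, v3=2, v4=3, v5=1, v6=2, v7=1. Each edge has distinct colors on its endpoints.

4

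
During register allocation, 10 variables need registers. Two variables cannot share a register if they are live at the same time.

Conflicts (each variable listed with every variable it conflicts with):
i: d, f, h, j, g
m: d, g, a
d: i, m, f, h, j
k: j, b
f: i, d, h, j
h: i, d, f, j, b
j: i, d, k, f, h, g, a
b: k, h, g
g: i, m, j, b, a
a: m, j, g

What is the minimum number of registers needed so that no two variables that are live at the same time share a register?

i, d, f, h, j are mutually in conflict, so at least 5 registers are needed.
5 registers suffice: i=2, m=1, d=3, k=2, f=5, h=4, j=1, b=1, g=3, a=2. No two conflicting variables share a register.

5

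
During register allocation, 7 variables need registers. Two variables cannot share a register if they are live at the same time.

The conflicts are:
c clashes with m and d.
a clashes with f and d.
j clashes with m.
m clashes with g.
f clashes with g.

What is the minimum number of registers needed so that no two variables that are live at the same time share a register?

2

m and g conflict, so at least 2 registers are needed.
2 registers suffice: register 1 → {m, f, d}; register 2 → {c, a, j, g}. Each listed conflict is separated.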